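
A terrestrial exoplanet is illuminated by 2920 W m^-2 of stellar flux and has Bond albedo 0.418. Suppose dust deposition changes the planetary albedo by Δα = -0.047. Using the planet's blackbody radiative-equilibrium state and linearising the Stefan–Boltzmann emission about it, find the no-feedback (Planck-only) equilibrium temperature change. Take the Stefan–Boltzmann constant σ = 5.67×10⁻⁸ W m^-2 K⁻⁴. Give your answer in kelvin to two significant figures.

Reference equilibrium: T_e = [S(1−α)/(4σ)]^(1/4) = 294.2 K.
The change in absorbed flux is Δ[S(1−α)/4] = −SΔα/4 = 34.31 W m^-2.
The Planck feedback parameter is 4σT_e³ = 5.776 W m^-2/K.
Hence the no-feedback warming is ΔF/(4σT_e³) = 5.94 K.

5.9 K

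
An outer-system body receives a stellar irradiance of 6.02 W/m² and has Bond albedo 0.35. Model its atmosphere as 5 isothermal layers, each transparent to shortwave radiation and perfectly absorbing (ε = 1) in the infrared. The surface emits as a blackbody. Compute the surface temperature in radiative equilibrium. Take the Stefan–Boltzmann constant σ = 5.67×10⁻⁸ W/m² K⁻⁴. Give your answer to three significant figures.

Top-of-atmosphere balance: σT_e⁴ = S(1−α)/4 = 0.9782 W/m² → T_e = 64.45 K.
For an N-layer opaque stack, T_s⁴ = (N+1)T_e⁴, hence T_s = (6)^(1/4)×64.45 K = 100.9 K.

101 K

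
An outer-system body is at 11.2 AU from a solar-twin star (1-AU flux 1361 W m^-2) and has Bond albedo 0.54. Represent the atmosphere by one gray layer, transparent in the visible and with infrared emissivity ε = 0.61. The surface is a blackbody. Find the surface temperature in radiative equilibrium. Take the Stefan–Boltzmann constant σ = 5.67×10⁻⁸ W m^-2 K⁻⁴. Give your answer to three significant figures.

By the inverse-square law, S = 1361/11.2² = 10.85 W m^-2.
Effective emission temperature (TOA balance): σT_e⁴ = S(1−α)/4 = 1.248 W m^-2 → T_e = 68.49 K.
The surface balance (absorbed SW + ε·downward IR = σT_s⁴) with T_a⁴ = T_s⁴/2 reduces to T_s = T_e·[2/(2−ε)]^¼ = 75.01 K.

75.0 K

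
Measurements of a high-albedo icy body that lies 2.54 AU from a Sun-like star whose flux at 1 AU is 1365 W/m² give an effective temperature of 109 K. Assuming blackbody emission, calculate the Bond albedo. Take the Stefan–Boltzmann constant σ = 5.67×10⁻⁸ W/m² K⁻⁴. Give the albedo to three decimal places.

0.849

By the inverse-square law, S = 1365/2.54² = 211.6 W/m².
Rearranging the radiative balance, α = 1 − 4σT⁴/S.
4σT⁴ = 4·5.67×10⁻⁸·(109)⁴ = 32.01 W/m².
Hence α = 1 − 32.01/211.6 = 0.8487.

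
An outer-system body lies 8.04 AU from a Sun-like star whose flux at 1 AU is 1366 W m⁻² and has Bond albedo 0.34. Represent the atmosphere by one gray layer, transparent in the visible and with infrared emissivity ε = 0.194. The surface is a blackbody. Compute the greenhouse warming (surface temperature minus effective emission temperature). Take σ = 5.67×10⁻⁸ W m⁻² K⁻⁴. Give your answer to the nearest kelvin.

Irradiance scales as 1/d², so S = 1366 W m⁻² × (1/8.04)² = 21.13 W m⁻².
Effective emission temperature (TOA balance): σT_e⁴ = S(1−α)/4 = 3.487 W m⁻² → T_e = 88.55 K.
The surface balance (absorbed SW + ε·downward IR = σT_s⁴) with T_a⁴ = T_s⁴/2 reduces to T_s = T_e·[2/(2−ε)]^¼ = 90.84 K.
Greenhouse warming: T_s − T_e = 2.288 K.

2 kelvin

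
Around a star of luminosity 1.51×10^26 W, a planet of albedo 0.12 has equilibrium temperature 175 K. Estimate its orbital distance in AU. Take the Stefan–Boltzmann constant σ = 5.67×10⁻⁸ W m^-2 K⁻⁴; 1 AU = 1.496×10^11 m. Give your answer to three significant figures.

1.49 AU

The flux needed for this T is 4σT⁴/(1−0.12) = 241.7 W m^-2.
From L = 4πd²S, d = √(1.51×10^26/(4π·241.7)) = 2.230×10^11 m = 1.490 AU.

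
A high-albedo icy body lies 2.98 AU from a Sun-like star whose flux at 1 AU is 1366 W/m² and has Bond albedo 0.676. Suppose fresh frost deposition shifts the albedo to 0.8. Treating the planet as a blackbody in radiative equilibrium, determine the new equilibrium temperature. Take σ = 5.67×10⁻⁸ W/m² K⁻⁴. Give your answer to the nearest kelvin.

108 kelvin

Flux at the orbit: S = 1366/(2.98)² = 153.8 W/m².
T₂ = [S(1−α₂)/(4σ)]^(1/4) = [153.8·0.2/(4σ)]^(1/4) = 107.9 K.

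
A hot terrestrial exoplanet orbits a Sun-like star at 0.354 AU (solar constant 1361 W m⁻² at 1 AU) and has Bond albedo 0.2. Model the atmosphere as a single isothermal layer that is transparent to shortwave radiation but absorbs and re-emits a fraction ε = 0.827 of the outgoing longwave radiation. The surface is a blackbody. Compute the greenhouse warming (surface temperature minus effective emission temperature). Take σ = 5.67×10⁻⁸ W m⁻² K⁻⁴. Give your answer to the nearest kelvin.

63 kelvin

Irradiance scales as 1/d², so S = 1361 W m⁻² × (1/0.354)² = 10860 W m⁻².
Effective emission temperature (TOA balance): σT_e⁴ = S(1−α)/4 = 2172 W m⁻² → T_e = 442.4 K.
The surface balance (absorbed SW + ε·downward IR = σT_s⁴) with T_a⁴ = T_s⁴/2 reduces to T_s = T_e·[2/(2−ε)]^¼ = 505.5 K.
Greenhouse warming: T_s − T_e = 63.13 K.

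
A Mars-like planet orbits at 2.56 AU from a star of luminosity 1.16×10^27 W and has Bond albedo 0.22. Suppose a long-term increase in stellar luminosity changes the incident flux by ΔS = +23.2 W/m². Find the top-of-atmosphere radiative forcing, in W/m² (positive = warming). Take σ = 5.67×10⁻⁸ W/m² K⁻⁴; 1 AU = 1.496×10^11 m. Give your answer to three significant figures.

4.52 W/m²

Orbital distance: d = 2.56 AU = 3.830×10^11 m.
Spreading L over a sphere of radius d: S = 1.16×10^27/(4π·3.83×10^11²) = 629.4 W/m².
ΔF = Δ[S(1−α)]/4 = (1−0.22)·+23.2/4 = 4.524 W/m².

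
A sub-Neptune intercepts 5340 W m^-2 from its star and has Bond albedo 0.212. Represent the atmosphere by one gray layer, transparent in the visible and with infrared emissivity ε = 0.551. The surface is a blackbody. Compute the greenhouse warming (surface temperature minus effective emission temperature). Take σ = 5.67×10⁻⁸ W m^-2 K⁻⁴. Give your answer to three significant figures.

31.0 K

The planet radiates to space at T_e = [S(1−α)/(4σ)]^(1/4) = 369.1 K.
The surface balance (absorbed SW + ε·downward IR = σT_s⁴) with T_a⁴ = T_s⁴/2 reduces to T_s = T_e·[2/(2−ε)]^¼ = 400.0 K.
T_s − T_e = 400.0 − 369.1 = 30.97 K.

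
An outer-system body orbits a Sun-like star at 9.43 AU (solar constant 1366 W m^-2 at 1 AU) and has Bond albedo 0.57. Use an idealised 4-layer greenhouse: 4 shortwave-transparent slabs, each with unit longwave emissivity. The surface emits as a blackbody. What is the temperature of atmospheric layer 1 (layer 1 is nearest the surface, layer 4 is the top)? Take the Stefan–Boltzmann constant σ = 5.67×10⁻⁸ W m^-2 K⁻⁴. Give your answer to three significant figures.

104 K

By the inverse-square law, S = 1366/9.43² = 15.36 W m^-2.
OLR = S(1−α)/4 = 1.651 W m^-2; the top layer radiates at T_e = 73.46 K.
The net upward flux σT_e⁴ is constant between every pair of levels, so T_k⁴ = (N+1−k)T_e⁴.
With k = 1: T_1 = (4+1−1)^¼·73.46 K = 103.9 K.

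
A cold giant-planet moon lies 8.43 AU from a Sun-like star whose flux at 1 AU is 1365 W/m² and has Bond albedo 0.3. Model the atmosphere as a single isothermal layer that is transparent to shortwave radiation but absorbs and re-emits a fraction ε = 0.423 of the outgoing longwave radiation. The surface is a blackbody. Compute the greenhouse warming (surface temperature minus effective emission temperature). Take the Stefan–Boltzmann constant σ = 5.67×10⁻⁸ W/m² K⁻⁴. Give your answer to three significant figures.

5.37 K

Irradiance scales as 1/d², so S = 1365 W/m² × (1/8.43)² = 19.21 W/m².
The planet radiates to space at T_e = [S(1−α)/(4σ)]^(1/4) = 87.75 K.
Surface balance with a leaky layer gives σT_s⁴ = σT_e⁴·2/(2−ε), so T_s = T_e·[2/(2−0.423)]^(1/4) = 93.12 K.
Greenhouse warming: T_s − T_e = 5.371 K.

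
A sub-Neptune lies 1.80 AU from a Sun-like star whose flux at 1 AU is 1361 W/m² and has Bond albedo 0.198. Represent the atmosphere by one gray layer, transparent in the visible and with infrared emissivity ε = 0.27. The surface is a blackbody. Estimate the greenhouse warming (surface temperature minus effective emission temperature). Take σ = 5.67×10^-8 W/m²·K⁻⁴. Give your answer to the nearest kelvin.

Flux at the orbit: S = 1361/(1.80)² = 420.1 W/m².
Effective emission temperature (TOA balance): σT_e⁴ = S(1−α)/4 = 84.22 W/m² → T_e = 196.3 K.
The surface balance (absorbed SW + ε·downward IR = σT_s⁴) with T_a⁴ = T_s⁴/2 reduces to T_s = T_e·[2/(2−ε)]^¼ = 203.6 K.
The atmosphere warms the surface by 7.248 K.

7 K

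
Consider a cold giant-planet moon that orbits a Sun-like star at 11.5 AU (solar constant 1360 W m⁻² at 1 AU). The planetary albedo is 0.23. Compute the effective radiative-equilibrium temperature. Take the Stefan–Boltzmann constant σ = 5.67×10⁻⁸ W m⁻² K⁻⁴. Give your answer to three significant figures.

76.9 K

Irradiance scales as 1/d², so S = 1360 W m⁻² × (1/11.5)² = 10.28 W m⁻².
Averaging over the sphere, the absorbed flux is S(1−α)/4 = 1.980 W m⁻².
Balancing against σT⁴: T = (1.980/5.67×10⁻⁸)^(1/4) = 76.87 K.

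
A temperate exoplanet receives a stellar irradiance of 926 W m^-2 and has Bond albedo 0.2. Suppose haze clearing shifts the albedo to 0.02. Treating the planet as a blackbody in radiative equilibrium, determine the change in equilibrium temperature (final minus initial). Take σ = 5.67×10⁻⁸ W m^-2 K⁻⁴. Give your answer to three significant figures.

With α = 0.2, T₁ = 239.1 K.
Final:   T₂ = [S(1−0.02)/(4σ)]^(1/4) = 251.5 K.
ΔT = T₂ − T₁ = 12.44 K.

12.4 kelvin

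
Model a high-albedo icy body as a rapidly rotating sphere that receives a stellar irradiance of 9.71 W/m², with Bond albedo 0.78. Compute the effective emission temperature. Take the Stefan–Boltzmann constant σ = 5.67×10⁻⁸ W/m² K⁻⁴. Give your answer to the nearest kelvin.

55 K

Absorbed flux (global mean): S(1−α)/4 = 9.710·0.22/4 = 0.5341 W/m².
Set σT⁴ = 0.5341 → T = (0.5341/σ)^(1/4) = 55.40 K.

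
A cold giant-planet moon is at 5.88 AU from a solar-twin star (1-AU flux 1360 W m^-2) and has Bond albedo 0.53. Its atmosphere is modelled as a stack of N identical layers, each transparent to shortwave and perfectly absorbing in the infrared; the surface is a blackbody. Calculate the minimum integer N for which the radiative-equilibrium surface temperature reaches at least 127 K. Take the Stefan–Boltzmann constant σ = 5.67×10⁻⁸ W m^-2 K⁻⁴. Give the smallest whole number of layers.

3

By the inverse-square law, S = 1360/5.88² = 39.34 W m^-2.
Top-of-atmosphere balance: σT_e⁴ = S(1−α)/4 = 4.622 W m^-2 → T_e = 95.02 K.
T_s = (N+1)^(1/4)·T_e ≥ 127 K requires N+1 ≥ (T_s/T_e)⁴ = (127/95.02)⁴ = 3.191.
So N ≥ 2.191; the smallest integer is N = 3.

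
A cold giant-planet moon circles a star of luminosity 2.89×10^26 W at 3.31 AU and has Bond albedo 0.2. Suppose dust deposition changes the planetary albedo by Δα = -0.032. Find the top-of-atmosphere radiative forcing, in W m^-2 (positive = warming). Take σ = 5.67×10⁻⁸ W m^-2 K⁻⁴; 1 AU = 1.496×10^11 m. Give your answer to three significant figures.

0.750 W m^-2

d = 3.31 × 1.496×10^11 m = 4.952×10^11 m.
S = L/(4πd²) = 93.79 W m^-2.
TOA radiative forcing: ΔF = −S·Δα/4 = −93.79·(-0.032)/4 = 0.7503 W m^-2.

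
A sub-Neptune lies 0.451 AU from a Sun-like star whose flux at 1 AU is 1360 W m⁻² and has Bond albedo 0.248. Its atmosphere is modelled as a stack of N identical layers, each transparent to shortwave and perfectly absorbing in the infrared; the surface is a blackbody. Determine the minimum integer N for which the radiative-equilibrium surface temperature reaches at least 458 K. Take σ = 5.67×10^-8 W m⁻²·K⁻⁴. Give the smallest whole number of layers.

1

By the inverse-square law, S = 1360/0.451² = 6686 W m⁻².
Top-of-atmosphere balance: σT_e⁴ = S(1−α)/4 = 1257 W m⁻² → T_e = 385.9 K.
Since T_s⁴ = (N+1)T_e⁴, we need N ≥ (T_s/T_e)⁴ − 1 = 0.985.
So N ≥ 0.985; the smallest integer is N = 1.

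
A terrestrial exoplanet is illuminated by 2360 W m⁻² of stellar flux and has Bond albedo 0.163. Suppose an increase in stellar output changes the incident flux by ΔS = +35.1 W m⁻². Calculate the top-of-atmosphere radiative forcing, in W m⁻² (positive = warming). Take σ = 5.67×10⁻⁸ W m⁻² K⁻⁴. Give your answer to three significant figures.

Only a fraction (1−α) is absorbed and it's spread over 4πR², so ΔF = (1−α)ΔS/4 = 7.345 W m⁻².

7.34 W m⁻²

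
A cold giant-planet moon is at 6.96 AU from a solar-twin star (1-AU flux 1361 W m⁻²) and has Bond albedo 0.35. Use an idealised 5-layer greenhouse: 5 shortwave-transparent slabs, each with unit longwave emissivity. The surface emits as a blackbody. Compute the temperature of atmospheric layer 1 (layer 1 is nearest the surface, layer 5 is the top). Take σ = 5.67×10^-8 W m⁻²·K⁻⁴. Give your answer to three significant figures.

By the inverse-square law, S = 1361/6.96² = 28.10 W m⁻².
Top-of-atmosphere balance: σT_e⁴ = S(1−α)/4 = 4.566 W m⁻² → T_e = 94.73 K.
In the N-layer model, layer k (counted from the surface) has T_k = (N+1−k)^(1/4)·T_e.
T_1 = (5)^(1/4)·94.73 = 141.7 K.

142 K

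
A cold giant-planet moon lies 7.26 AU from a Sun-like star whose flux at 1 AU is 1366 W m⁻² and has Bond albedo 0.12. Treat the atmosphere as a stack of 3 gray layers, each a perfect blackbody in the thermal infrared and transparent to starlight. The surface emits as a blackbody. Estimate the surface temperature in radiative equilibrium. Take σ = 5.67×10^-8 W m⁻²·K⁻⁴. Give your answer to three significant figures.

142 K

By the inverse-square law, S = 1366/7.26² = 25.92 W m⁻².
Top-of-atmosphere balance: σT_e⁴ = S(1−α)/4 = 5.702 W m⁻² → T_e = 100.1 K.
For an N-layer opaque stack, T_s⁴ = (N+1)T_e⁴, hence T_s = (4)^(1/4)×100.1 K = 141.6 K.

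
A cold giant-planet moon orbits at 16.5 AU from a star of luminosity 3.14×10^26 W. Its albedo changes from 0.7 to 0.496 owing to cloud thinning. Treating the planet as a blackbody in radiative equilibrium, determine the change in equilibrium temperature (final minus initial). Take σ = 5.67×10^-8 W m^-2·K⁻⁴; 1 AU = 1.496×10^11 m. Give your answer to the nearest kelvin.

d = 16.5 × 1.496×10^11 m = 2.468×10^12 m.
Spreading L over a sphere of radius d: S = 3.14×10^26/(4π·2.47×10^12²) = 4.101 W m^-2.
With α = 0.7, T₁ = 48.26 K.
Final:   T₂ = [S(1−0.496)/(4σ)]^(1/4) = 54.94 K.
ΔT = T₂ − T₁ = 6.683 K.

7 K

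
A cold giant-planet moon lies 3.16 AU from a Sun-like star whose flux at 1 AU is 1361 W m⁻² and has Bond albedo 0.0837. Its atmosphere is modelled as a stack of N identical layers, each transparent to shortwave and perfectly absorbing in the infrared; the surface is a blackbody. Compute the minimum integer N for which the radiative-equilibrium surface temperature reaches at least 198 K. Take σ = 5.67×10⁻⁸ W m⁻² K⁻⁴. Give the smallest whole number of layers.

2

Flux at the orbit: S = 1361/(3.16)² = 136.3 W m⁻².
OLR = S(1−α)/4 = 31.22 W m⁻²; the top layer radiates at T_e = 153.2 K.
Need (N+1)T_e⁴ ≥ T_s⁴, i.e. N+1 ≥ (198/153.2)⁴ = 2.791.
Rounding up, N = 2.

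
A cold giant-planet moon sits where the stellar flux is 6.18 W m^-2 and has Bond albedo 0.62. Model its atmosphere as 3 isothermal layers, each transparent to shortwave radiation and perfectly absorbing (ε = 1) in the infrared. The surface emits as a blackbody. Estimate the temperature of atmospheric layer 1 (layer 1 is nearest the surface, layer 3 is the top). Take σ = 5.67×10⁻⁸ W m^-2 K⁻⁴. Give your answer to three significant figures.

Top-of-atmosphere balance: σT_e⁴ = S(1−α)/4 = 0.5871 W m^-2 → T_e = 56.73 K.
Each opaque layer satisfies 2T_j⁴ = T_{j−1}⁴ + T_{j+1}⁴, giving T_k⁴ = (N+1−k)T_e⁴.
With k = 1: T_1 = (3+1−1)^¼·56.73 K = 74.66 K.

74.7 K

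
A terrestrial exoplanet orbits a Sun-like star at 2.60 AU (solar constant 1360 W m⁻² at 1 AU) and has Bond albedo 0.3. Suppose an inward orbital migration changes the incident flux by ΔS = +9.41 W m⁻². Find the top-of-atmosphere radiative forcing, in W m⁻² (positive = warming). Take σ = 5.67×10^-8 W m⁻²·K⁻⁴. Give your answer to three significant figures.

Irradiance scales as 1/d², so S = 1360 W m⁻² × (1/2.60)² = 201.2 W m⁻².
Only a fraction (1−α) is absorbed and it's spread over 4πR², so ΔF = (1−α)ΔS/4 = 1.647 W m⁻².

1.65 W m⁻²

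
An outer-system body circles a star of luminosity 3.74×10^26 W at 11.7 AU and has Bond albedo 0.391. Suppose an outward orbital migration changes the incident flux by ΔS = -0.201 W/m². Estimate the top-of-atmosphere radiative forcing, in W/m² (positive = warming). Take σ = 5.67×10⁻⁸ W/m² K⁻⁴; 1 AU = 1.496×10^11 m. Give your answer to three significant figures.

-0.0306 W/m²

Orbital distance: d = 11.7 AU = 1.750×10^12 m.
Flux at the orbit: S = L/(4πd²) = 3.74×10^26/(4π·(1.75×10^12)²) = 9.715 W/m².
Only a fraction (1−α) is absorbed and it's spread over 4πR², so ΔF = (1−α)ΔS/4 = -0.03060 W/m².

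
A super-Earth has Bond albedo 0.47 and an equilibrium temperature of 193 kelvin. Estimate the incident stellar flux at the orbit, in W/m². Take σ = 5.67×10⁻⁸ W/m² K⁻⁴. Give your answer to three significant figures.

Invert the energy balance for S: S = 4σT⁴/(1−α).
The emitted flux is σT⁴ = 78.67 W/m².
S = 4·78.67/0.53 = 593.7 W/m².

594 W/m²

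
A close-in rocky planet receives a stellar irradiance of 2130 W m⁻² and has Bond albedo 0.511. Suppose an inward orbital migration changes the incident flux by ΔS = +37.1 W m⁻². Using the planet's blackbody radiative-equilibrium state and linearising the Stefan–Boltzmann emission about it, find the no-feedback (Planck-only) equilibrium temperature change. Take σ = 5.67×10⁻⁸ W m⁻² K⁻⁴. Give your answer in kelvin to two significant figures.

The baseline emission temperature is T_e = 260.3 K.
ΔF = Δ[S(1−α)]/4 = (1−0.511)·+37.1/4 = 4.535 W m⁻².
The Planck feedback parameter is 4σT_e³ = 4.001 W m⁻²/K.
ΔT₀ = ΔF/λ_P = 4.535/4.001 = 1.13 K.

1.1 K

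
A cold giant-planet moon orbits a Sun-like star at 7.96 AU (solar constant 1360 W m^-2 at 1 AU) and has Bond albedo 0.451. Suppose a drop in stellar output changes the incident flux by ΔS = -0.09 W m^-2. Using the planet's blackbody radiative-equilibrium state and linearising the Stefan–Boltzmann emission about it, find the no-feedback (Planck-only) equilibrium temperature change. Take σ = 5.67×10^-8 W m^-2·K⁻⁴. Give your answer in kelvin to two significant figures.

-0.089 kelvin

Flux at the orbit: S = 1360/(7.96)² = 21.46 W m^-2.
Reference equilibrium: T_e = [S(1−α)/(4σ)]^(1/4) = 84.90 K.
Only a fraction (1−α) is absorbed and it's spread over 4πR², so ΔF = (1−α)ΔS/4 = -0.01235 W m^-2.
The Planck feedback parameter is 4σT_e³ = 0.1388 W m^-2/K.
So ΔT₀ = -0.01235/0.1388 = -0.0890 K.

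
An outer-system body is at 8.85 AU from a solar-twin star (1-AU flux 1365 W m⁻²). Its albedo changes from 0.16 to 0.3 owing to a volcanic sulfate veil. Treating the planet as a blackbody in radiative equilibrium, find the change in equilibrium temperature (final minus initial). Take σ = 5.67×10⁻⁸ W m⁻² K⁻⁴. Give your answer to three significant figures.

By the inverse-square law, S = 1365/8.85² = 17.43 W m⁻².
Before: T₁ = [17.43·0.84/(4σ)]^(1/4) = 89.63 K.
After:  T₂ = [17.43·0.7/(4σ)]^(1/4) = 85.64 K.
Change: 85.64 − 89.63 = -3.994 K.

-3.99 K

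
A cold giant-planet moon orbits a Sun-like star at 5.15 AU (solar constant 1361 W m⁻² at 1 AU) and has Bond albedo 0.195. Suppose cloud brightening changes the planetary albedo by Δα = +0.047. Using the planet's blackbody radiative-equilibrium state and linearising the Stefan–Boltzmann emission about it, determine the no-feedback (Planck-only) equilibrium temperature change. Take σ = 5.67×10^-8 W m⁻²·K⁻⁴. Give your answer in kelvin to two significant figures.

-1.7 K

By the inverse-square law, S = 1361/5.15² = 51.31 W m⁻².
Unperturbed T_e = [51.31·(1−0.195)/(4σ)]^¼ = 116.2 K.
TOA radiative forcing: ΔF = −S·Δα/4 = −51.31·(+0.047)/4 = -0.6030 W m⁻².
The Planck feedback parameter is 4σT_e³ = 0.3556 W m⁻²/K.
ΔT₀ = ΔF/λ_P = -0.6030/0.3556 = -1.70 K.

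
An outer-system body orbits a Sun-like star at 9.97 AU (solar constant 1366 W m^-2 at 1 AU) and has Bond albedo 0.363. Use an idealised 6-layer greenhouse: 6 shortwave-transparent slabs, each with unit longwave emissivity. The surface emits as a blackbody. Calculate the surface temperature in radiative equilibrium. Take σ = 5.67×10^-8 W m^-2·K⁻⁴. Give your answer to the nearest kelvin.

By the inverse-square law, S = 1366/9.97² = 13.74 W m^-2.
Top-of-atmosphere balance: σT_e⁴ = S(1−α)/4 = 2.188 W m^-2 → T_e = 78.82 K.
For an N-layer opaque stack, T_s⁴ = (N+1)T_e⁴, hence T_s = (7)^(1/4)×78.82 K = 128.2 K.

128 K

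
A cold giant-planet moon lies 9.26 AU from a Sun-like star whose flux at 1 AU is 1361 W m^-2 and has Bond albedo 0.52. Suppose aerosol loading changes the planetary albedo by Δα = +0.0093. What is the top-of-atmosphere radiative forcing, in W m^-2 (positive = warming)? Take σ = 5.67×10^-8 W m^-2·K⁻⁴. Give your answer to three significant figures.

-0.0369 W m^-2

Irradiance scales as 1/d², so S = 1361 W m^-2 × (1/9.26)² = 15.87 W m^-2.
TOA radiative forcing: ΔF = −S·Δα/4 = −15.87·(+0.0093)/4 = -0.03690 W m^-2.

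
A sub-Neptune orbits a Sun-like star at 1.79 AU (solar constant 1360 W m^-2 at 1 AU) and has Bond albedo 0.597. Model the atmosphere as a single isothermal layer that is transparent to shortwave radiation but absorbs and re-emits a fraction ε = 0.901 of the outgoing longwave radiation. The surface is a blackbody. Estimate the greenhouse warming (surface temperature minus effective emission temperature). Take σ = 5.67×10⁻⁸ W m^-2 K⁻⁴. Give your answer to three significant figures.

26.8 K

Irradiance scales as 1/d², so S = 1360 W m^-2 × (1/1.79)² = 424.5 W m^-2.
The planet radiates to space at T_e = [S(1−α)/(4σ)]^(1/4) = 165.7 K.
The surface balance (absorbed SW + ε·downward IR = σT_s⁴) with T_a⁴ = T_s⁴/2 reduces to T_s = T_e·[2/(2−ε)]^¼ = 192.5 K.
T_s − T_e = 192.5 − 165.7 = 26.76 K.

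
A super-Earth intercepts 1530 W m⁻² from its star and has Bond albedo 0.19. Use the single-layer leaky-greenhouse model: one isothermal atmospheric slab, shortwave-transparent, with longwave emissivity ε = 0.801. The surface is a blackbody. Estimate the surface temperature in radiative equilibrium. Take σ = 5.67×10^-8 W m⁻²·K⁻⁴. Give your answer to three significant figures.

309 K

Effective emission temperature (TOA balance): σT_e⁴ = S(1−α)/4 = 309.8 W m⁻² → T_e = 271.9 K.
For a single slab of emissivity ε, T_s⁴ = 2T_e⁴/(2−ε); thus T_s = 271.9·(1.668)^(1/4) = 309.0 K.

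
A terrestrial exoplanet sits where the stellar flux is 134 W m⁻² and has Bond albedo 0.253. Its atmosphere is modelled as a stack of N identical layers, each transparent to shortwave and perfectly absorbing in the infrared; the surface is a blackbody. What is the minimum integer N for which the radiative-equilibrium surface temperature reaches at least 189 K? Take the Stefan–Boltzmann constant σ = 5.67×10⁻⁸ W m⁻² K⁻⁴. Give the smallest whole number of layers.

2

OLR = S(1−α)/4 = 25.02 W m⁻²; the top layer radiates at T_e = 144.9 K.
Need (N+1)T_e⁴ ≥ T_s⁴, i.e. N+1 ≥ (189/144.9)⁴ = 2.891.
Rounding up, N = 2.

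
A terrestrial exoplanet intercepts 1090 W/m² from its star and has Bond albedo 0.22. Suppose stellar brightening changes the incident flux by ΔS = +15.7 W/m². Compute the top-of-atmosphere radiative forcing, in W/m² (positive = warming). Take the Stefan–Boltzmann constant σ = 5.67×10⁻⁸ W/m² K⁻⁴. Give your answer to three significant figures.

3.06 W/m²

Only a fraction (1−α) is absorbed and it's spread over 4πR², so ΔF = (1−α)ΔS/4 = 3.062 W/m².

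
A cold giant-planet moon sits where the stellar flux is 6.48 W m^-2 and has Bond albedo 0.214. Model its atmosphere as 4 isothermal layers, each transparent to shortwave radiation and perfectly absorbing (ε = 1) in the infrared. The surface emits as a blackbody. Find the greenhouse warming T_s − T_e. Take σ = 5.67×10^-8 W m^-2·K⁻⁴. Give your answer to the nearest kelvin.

34 K

OLR = S(1−α)/4 = 1.273 W m^-2; the top layer radiates at T_e = 68.84 K.
T_s = (N+1)^(1/4)·T_e = 102.9 K.
Warming: T_s − T_e = 34.10 K.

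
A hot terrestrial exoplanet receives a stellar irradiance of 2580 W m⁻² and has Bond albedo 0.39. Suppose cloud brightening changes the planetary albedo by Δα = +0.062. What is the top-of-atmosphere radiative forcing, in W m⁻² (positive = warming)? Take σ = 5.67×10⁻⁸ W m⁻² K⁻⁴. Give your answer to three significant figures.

-40.0 W m⁻²

ΔF = −(S/4)Δα = −(2580/4)×(+0.062) = -39.99 W m⁻².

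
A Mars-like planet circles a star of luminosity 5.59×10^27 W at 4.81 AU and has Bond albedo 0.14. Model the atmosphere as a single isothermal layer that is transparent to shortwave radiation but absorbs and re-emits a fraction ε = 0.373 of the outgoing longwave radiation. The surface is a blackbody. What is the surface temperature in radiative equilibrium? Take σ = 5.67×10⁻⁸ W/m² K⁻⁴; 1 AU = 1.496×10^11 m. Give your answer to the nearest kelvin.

d = 4.81 × 1.496×10^11 m = 7.196×10^11 m.
Flux at the orbit: S = L/(4πd²) = 5.59×10^27/(4π·(7.20×10^11)²) = 859.1 W/m².
Effective emission temperature (TOA balance): σT_e⁴ = S(1−α)/4 = 184.7 W/m² → T_e = 238.9 K.
The surface balance (absorbed SW + ε·downward IR = σT_s⁴) with T_a⁴ = T_s⁴/2 reduces to T_s = T_e·[2/(2−ε)]^¼ = 251.6 K.

252 kelvin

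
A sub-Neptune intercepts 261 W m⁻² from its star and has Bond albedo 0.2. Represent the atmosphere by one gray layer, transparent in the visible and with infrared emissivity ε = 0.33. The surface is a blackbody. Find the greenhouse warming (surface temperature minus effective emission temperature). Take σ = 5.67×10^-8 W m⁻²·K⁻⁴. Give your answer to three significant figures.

Effective emission temperature (TOA balance): σT_e⁴ = S(1−α)/4 = 52.20 W m⁻² → T_e = 174.2 K.
Surface balance with a leaky layer gives σT_s⁴ = σT_e⁴·2/(2−ε), so T_s = T_e·[2/(2−0.33)]^(1/4) = 182.2 K.
Greenhouse warming: T_s − T_e = 8.032 K.

8.03 K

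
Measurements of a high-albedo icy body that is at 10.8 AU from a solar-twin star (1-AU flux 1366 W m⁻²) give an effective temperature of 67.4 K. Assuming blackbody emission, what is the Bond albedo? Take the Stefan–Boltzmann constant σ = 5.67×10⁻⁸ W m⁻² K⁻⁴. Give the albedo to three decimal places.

0.600

By the inverse-square law, S = 1366/10.8² = 11.71 W m⁻².
From σT⁴ = S(1−α)/4 we invert for α: 1−α = 4σT⁴/S.
σT⁴ = 1.170 W m⁻², so 4σT⁴ = 4.680 W m⁻².
1−α = 4.680/11.71 = 0.3996, so α = 0.6004.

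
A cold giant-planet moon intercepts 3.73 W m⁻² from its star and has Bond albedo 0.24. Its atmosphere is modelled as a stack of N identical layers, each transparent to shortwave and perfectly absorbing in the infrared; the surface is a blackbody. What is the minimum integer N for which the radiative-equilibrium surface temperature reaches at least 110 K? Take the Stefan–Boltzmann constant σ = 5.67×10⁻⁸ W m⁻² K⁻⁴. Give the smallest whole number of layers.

11

The effective emission temperature is T_e = [S(1−α)/(4σ)]^¼ = 59.46 K.
T_s = (N+1)^(1/4)·T_e ≥ 110 K requires N+1 ≥ (T_s/T_e)⁴ = (110/59.46)⁴ = 11.714.
So N ≥ 10.714; the smallest integer is N = 11.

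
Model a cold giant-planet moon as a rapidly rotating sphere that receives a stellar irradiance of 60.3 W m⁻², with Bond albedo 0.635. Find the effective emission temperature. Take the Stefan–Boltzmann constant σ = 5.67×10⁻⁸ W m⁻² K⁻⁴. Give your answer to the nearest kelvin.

99 kelvin

The planet absorbs (1−α)S over its disc πR² and re-emits over 4πR², so the mean absorbed flux is (1−0.635)·60.30/4 = 5.502 W m⁻².
In equilibrium σT⁴ equals this, so T = 99.25 K.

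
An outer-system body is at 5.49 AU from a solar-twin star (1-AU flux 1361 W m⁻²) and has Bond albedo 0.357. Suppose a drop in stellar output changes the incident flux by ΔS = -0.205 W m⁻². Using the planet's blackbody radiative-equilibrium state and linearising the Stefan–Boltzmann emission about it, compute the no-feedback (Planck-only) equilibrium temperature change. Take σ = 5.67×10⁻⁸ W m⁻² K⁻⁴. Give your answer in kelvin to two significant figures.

By the inverse-square law, S = 1361/5.49² = 45.16 W m⁻².
Reference equilibrium: T_e = [S(1−α)/(4σ)]^(1/4) = 106.4 K.
ΔF = Δ[S(1−α)]/4 = (1−0.357)·-0.205/4 = -0.03295 W m⁻².
The Planck feedback parameter is 4σT_e³ = 0.2730 W m⁻²/K.
Hence the no-feedback warming is ΔF/(4σT_e³) = -0.121 K.

-0.12 K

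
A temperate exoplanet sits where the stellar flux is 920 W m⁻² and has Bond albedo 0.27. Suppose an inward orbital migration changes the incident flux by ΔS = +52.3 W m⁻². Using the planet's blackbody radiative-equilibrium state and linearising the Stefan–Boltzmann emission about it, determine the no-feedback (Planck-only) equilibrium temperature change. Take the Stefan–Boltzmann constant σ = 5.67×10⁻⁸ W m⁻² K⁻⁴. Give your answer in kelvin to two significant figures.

The baseline emission temperature is T_e = 233.3 K.
TOA radiative forcing: ΔF = (1−α)ΔS/4 = 0.73·(+52.3)/4 = 9.545 W m⁻².
The Planck feedback parameter is 4σT_e³ = 2.879 W m⁻²/K.
So ΔT₀ = 9.545/2.879 = 3.32 K.

3.3 kelvin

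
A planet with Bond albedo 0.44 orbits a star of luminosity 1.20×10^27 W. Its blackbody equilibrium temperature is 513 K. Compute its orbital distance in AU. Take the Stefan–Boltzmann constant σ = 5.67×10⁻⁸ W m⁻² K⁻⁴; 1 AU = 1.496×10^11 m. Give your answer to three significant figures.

0.390 AU

Required flux: S = 4σT⁴/(1−α) = 28050 W m⁻².
S = L/(4πd²) → d = √(L/4πS) = √(1.20×10^27/(4π·28050)) = 5.835×10^10 m = 0.3900 AU.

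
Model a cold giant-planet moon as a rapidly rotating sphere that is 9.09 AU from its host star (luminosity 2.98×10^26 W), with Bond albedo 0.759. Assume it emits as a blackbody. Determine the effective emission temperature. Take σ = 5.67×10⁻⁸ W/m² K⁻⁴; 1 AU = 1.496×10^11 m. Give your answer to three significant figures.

d = 9.09 × 1.496×10^11 m = 1.360×10^12 m.
Flux at the orbit: S = L/(4πd²) = 2.98×10^26/(4π·(1.36×10^12)²) = 12.82 W/m².
Absorbed flux (global mean): S(1−α)/4 = 12.82·0.241/4 = 0.7726 W/m².
Set σT⁴ = 0.7726 → T = (0.7726/σ)^(1/4) = 60.76 K.

60.8 K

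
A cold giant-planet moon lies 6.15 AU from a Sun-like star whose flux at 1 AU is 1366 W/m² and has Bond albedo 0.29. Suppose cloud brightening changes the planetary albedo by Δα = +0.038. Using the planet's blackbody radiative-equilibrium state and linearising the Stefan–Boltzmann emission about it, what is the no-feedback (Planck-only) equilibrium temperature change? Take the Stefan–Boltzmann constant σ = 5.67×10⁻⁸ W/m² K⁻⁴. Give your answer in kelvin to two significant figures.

Flux at the orbit: S = 1366/(6.15)² = 36.12 W/m².
Unperturbed T_e = [36.12·(1−0.29)/(4σ)]^¼ = 103.1 K.
The change in absorbed flux is Δ[S(1−α)/4] = −SΔα/4 = -0.3431 W/m².
Planck response: λ_P = 4σT_e³ = 4·5.67×10⁻⁸·(103.1)³ = 0.2487 W/m²/K.
Hence the no-feedback warming is ΔF/(4σT_e³) = -1.38 K.

-1.4 K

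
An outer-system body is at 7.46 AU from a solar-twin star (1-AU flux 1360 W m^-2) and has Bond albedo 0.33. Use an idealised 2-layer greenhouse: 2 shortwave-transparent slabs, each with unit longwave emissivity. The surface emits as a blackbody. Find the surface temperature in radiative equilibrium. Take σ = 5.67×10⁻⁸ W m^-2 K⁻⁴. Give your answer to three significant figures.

By the inverse-square law, S = 1360/7.46² = 24.44 W m^-2.
Top-of-atmosphere balance: σT_e⁴ = S(1−α)/4 = 4.093 W m^-2 → T_e = 92.18 K.
Layer-by-layer balance gives σT_s⁴ = (N+1)σT_e⁴, so T_s = 3^¼·92.18 = 121.3 K.

121 kelvin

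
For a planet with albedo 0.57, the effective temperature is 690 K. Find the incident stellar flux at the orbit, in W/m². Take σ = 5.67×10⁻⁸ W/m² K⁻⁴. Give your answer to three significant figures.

1.20×10^5 W/m²

From S(1−α)/4 = σT⁴: S = 4σT⁴/(1−α).
σT⁴ = 5.67×10⁻⁸·(690)⁴ = 12850 W/m².
So S = 4×12850/(1−0.57) = 1.196×10^5 W/m².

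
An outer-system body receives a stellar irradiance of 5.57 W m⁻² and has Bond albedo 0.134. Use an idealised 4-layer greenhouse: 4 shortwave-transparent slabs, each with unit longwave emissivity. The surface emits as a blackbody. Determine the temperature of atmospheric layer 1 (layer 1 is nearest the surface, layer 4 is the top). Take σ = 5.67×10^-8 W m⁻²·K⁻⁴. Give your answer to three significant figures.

Top-of-atmosphere balance: σT_e⁴ = S(1−α)/4 = 1.206 W m⁻² → T_e = 67.91 K.
In the N-layer model, layer k (counted from the surface) has T_k = (N+1−k)^(1/4)·T_e.
T_1 = (4)^(1/4)·67.91 = 96.04 K.

96.0 K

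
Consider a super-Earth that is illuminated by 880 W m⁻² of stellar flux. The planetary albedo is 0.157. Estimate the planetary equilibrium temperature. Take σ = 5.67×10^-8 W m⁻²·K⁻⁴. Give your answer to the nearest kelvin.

239 K

The planet absorbs (1−α)S over its disc πR² and re-emits over 4πR², so the mean absorbed flux is (1−0.157)·880.0/4 = 185.5 W m⁻².
Balancing against σT⁴: T = (185.5/5.67×10⁻⁸)^(1/4) = 239.1 K.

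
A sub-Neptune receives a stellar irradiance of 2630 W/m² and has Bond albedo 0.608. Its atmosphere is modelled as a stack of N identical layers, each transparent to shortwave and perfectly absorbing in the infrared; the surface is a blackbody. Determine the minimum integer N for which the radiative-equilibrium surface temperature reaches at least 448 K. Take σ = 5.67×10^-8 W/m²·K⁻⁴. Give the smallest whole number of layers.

OLR = S(1−α)/4 = 257.7 W/m²; the top layer radiates at T_e = 259.7 K.
Need (N+1)T_e⁴ ≥ T_s⁴, i.e. N+1 ≥ (448/259.7)⁴ = 8.862.
Rounding up, N = 8.

8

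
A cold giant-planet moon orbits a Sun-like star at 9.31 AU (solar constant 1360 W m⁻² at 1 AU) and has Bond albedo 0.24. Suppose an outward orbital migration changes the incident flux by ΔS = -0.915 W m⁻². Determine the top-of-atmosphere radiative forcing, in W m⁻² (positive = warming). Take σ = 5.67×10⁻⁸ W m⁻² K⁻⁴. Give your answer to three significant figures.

-0.174 W m⁻²

Irradiance scales as 1/d², so S = 1360 W m⁻² × (1/9.31)² = 15.69 W m⁻².
Only a fraction (1−α) is absorbed and it's spread over 4πR², so ΔF = (1−α)ΔS/4 = -0.1739 W m⁻².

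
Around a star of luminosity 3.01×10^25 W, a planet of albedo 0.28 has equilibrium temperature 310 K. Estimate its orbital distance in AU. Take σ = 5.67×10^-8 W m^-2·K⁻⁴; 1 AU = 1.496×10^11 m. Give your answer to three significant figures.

Energy balance gives S = 4σT⁴/(1−α) = 2909 W m^-2.
From L = 4πd²S, d = √(3.01×10^25/(4π·2909)) = 2.869×10^10 m = 0.1918 AU.

0.192 AU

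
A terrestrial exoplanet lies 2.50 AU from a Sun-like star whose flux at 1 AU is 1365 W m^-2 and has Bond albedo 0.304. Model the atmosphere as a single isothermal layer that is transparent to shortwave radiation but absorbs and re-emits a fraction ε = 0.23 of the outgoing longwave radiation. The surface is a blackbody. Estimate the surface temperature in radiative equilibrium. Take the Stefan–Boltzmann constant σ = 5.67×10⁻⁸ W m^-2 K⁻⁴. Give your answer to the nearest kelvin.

166 kelvin

By the inverse-square law, S = 1365/2.50² = 218.4 W m^-2.
The planet radiates to space at T_e = [S(1−α)/(4σ)]^(1/4) = 160.9 K.
Surface balance with a leaky layer gives σT_s⁴ = σT_e⁴·2/(2−ε), so T_s = T_e·[2/(2−0.23)]^(1/4) = 165.9 K.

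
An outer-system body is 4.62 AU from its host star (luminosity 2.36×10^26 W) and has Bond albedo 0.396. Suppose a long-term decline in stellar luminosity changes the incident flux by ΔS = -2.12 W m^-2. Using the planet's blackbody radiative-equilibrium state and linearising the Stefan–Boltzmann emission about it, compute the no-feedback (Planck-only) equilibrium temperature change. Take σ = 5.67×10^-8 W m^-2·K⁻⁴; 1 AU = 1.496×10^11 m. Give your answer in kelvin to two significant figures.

-1.4 kelvin

d = 4.62 × 1.496×10^11 m = 6.912×10^11 m.
S = L/(4πd²) = 39.31 W m^-2.
The baseline emission temperature is T_e = 101.2 K.
ΔF = Δ[S(1−α)]/4 = (1−0.396)·-2.12/4 = -0.3201 W m^-2.
The Planck feedback parameter is 4σT_e³ = 0.2347 W m^-2/K.
ΔT₀ = ΔF/λ_P = -0.3201/0.2347 = -1.36 K.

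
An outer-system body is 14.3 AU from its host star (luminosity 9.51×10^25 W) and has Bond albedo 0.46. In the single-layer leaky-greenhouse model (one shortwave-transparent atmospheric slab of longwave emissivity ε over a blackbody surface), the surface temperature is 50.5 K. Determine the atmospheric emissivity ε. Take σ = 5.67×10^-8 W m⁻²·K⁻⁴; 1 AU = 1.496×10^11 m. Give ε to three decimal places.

0.789

Orbital distance: d = 14.3 AU = 2.139×10^12 m.
Flux at the orbit: S = L/(4πd²) = 9.51×10^25/(4π·(2.14×10^12)²) = 1.654 W m⁻².
First, T_e = [1.654·(1−0.46)/(4σ)]^(1/4) = 44.54 K.
Since (2−ε)/2 = (T_e/T_s)⁴ = 0.6054, ε = 0.7893.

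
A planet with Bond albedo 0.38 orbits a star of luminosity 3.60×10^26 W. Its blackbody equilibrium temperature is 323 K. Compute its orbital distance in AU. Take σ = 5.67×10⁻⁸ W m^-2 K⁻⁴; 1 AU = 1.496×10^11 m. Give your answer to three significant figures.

0.567 AU

Required flux: S = 4σT⁴/(1−α) = 3982 W m^-2.
S = L/(4πd²) → d = √(L/4πS) = √(3.60×10^26/(4π·3982)) = 8.482×10^10 m = 0.5670 AU.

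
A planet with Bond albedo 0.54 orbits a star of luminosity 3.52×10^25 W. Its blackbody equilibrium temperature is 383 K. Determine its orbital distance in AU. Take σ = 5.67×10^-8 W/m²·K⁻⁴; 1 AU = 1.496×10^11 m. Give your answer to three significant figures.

0.109 AU

Energy balance gives S = 4σT⁴/(1−α) = 10610 W/m².
From L = 4πd²S, d = √(3.52×10^25/(4π·10610)) = 1.625×10^10 m = 0.1086 AU.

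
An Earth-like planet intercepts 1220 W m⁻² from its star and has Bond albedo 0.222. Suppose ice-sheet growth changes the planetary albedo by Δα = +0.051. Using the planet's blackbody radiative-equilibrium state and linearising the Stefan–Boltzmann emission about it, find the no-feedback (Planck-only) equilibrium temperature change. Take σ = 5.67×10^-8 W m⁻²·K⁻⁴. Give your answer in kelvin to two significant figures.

The baseline emission temperature is T_e = 254.3 K.
ΔF = −(S/4)Δα = −(1220/4)×(+0.051) = -15.55 W m⁻².
The Planck feedback parameter is 4σT_e³ = 3.732 W m⁻²/K.
So ΔT₀ = -15.55/3.732 = -4.17 K.

-4.2 K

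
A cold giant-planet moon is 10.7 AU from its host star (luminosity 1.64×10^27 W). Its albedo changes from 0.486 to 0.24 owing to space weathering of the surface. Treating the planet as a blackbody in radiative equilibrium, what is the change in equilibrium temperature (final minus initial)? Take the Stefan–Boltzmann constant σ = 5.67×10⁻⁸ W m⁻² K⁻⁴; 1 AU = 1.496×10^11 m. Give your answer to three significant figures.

10.6 K

Orbital distance: d = 10.7 AU = 1.601×10^12 m.
Spreading L over a sphere of radius d: S = 1.64×10^27/(4π·1.60×10^12²) = 50.93 W m⁻².
Before: T₁ = [50.93·0.514/(4σ)]^(1/4) = 103.7 K.
After:  T₂ = [50.93·0.76/(4σ)]^(1/4) = 114.3 K.
ΔT = T₂ − T₁ = 10.65 K.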